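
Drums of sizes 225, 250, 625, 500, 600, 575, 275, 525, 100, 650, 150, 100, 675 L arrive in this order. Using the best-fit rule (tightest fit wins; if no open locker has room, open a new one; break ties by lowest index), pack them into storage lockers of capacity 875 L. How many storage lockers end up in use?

8

  225 → locker 1 (new)  [load 225/875]
  250 → locker 1  [load 475/875]
  625 → locker 2 (new)  [load 625/875]
  500 → locker 3 (new)  [load 500/875]
  600 → locker 4 (new)  [load 600/875]
  575 → locker 5 (new)  [load 575/875]
  275 → locker 4  [load 875/875]
  525 → locker 6 (new)  [load 525/875]
  100 → locker 2  [load 725/875]
  650 → locker 7 (new)  [load 650/875]
  150 → locker 2  [load 875/875]
  100 → locker 7  [load 750/875]
  675 → locker 8 (new)  [load 675/875]
8 storage lockers opened.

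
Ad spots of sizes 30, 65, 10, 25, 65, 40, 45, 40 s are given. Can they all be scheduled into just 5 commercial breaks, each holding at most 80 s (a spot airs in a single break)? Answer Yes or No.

Yes

A valid assignment using 5 commercial breaks:
  break 1: 65 + 10 = 75
  break 2: 65 = 65
  break 3: 45 + 30 = 75
  break 4: 40 + 40 = 80
  break 5: 25 = 25
Every load is within 80 s, so 5 commercial breaks suffice.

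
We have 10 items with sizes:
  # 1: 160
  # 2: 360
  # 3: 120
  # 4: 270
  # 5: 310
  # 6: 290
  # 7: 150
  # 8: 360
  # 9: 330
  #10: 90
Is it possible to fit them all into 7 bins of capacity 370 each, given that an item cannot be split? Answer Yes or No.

Total = 2440; ⌈2440/370⌉ = 7.
The bound of 7 does not rule out 7, but exhaustive search shows no assignment into 7 bins of capacity 370 exists — the minimum is 8.

No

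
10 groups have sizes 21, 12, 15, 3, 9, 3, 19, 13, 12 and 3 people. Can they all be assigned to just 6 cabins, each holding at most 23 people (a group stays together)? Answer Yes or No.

A valid assignment using 6 cabins:
  cabin 1: 21 = 21
  cabin 2: 19 + 3 = 22
  cabin 3: 15 + 3 + 3 = 21
  cabin 4: 13 + 9 = 22
  cabin 5: 12 = 12
  cabin 6: 12 = 12
Every load is within 23 people, so 6 cabins suffice.

Yes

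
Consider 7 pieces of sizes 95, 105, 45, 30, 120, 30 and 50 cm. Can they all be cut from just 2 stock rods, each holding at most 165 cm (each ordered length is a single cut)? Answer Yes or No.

No

Total = 475 cm; ⌈475/165⌉ = 3.
At least 3 stock rods are required, but only 2 are allowed.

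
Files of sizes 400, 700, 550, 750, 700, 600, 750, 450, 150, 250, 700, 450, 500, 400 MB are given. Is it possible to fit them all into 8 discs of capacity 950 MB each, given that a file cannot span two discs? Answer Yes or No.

No

Total = 7350 MB; ⌈7350/950⌉ = 8.
The bound of 8 does not rule out 8, but exhaustive search shows no assignment into 8 discs of capacity 950 MB exists — the minimum is 9.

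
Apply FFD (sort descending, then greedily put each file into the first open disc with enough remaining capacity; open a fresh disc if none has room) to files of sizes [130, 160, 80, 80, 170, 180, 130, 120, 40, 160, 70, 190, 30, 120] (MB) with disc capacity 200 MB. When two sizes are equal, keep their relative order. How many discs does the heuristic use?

Sorted descending: 190, 180, 170, 160, 160, 130, 130, 120, 120, 80, 80, 70, 40, 30.
  190 → disc 1 (new)  [load 190/200]
  180 → disc 2 (new)  [load 180/200]
  170 → disc 3 (new)  [load 170/200]
  160 → disc 4 (new)  [load 160/200]
  160 → disc 5 (new)  [load 160/200]
  130 → disc 6 (new)  [load 130/200]
  130 → disc 7 (new)  [load 130/200]
  120 → disc 8 (new)  [load 120/200]
  120 → disc 9 (new)  [load 120/200]
  80 → disc 8  [load 200/200]
  80 → disc 9  [load 200/200]
  70 → disc 6  [load 200/200]
  40 → disc 4  [load 200/200]
  30 → disc 3  [load 200/200]
9 discs opened.

9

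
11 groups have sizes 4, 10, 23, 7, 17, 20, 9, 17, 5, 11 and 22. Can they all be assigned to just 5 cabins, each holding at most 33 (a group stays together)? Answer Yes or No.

A valid assignment using 5 cabins:
  cabin 1: 23 + 10 = 33
  cabin 2: 22 + 11 = 33
  cabin 3: 20 + 9 + 4 = 33
  cabin 4: 17 + 7 + 5 = 29
  cabin 5: 17 = 17
Every load is within 33, so 5 cabins suffice.

Yes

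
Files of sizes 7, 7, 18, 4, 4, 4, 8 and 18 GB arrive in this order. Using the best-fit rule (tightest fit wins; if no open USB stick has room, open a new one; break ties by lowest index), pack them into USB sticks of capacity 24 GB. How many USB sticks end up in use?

4

  7 → USB stick 1 (new)  [load 7/24]
  7 → USB stick 1  [load 14/24]
  18 → USB stick 2 (new)  [load 18/24]
  4 → USB stick 2  [load 22/24]
  4 → USB stick 1  [load 18/24]
  4 → USB stick 1  [load 22/24]
  8 → USB stick 3 (new)  [load 8/24]
  18 → USB stick 4 (new)  [load 18/24]
4 USB sticks opened.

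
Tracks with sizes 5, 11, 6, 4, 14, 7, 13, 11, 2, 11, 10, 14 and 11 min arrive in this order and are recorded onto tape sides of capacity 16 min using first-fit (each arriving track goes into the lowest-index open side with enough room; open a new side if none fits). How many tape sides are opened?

  5 → side 1 (new)  [load 5/16]
  11 → side 1  [load 16/16]
  6 → side 2 (new)  [load 6/16]
  4 → side 2  [load 10/16]
  14 → side 3 (new)  [load 14/16]
  7 → side 4 (new)  [load 7/16]
  13 → side 5 (new)  [load 13/16]
  11 → side 6 (new)  [load 11/16]
  2 → side 2  [load 12/16]
  11 → side 7 (new)  [load 11/16]
  10 → side 8 (new)  [load 10/16]
  14 → side 9 (new)  [load 14/16]
  11 → side 10 (new)  [load 11/16]
10 tape sides opened.

10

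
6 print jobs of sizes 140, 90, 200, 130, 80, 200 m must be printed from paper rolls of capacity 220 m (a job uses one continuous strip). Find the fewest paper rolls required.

4

Total = 200 + 200 + 140 + 130 + 90 + 80 = 840 m.
Lower bound: ⌈840/220⌉ = 4 paper rolls.
A packing using 4 paper rolls:
  roll 1: 200 = 200
  roll 2: 200 = 200
  roll 3: 140 + 80 = 220
  roll 4: 130 + 90 = 220
This matches the lower bound, so 4 is optimal.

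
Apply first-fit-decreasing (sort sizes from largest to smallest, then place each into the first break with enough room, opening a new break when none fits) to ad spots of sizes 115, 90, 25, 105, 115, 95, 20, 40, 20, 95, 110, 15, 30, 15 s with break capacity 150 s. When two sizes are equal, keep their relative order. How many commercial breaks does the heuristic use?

7

Sorted descending: 115, 115, 110, 105, 95, 95, 90, 40, 30, 25, 20, 20, 15, 15.
  115 → break 1 (new)  [load 115/150]
  115 → break 2 (new)  [load 115/150]
  110 → break 3 (new)  [load 110/150]
  105 → break 4 (new)  [load 105/150]
  95 → break 5 (new)  [load 95/150]
  95 → break 6 (new)  [load 95/150]
  90 → break 7 (new)  [load 90/150]
  40 → break 3  [load 150/150]
  30 → break 1  [load 145/150]
  25 → break 2  [load 140/150]
  20 → break 4  [load 125/150]
  20 → break 4  [load 145/150]
  15 → break 5  [load 110/150]
  15 → break 5  [load 125/150]
7 commercial breaks opened.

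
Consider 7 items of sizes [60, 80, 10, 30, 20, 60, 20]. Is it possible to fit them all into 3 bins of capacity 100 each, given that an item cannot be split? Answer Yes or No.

A valid assignment using 3 bins:
  bin 1: 80 + 20 = 100
  bin 2: 60 + 30 + 10 = 100
  bin 3: 60 + 20 = 80
Every load is within 100, so 3 bins suffice.

Yes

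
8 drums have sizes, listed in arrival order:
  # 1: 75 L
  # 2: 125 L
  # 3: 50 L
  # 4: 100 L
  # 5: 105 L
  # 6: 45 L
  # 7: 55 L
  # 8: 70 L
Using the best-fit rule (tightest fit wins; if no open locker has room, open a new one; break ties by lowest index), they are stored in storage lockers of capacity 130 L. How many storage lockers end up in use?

  75 → locker 1 (new)  [load 75/130]
  125 → locker 2 (new)  [load 125/130]
  50 → locker 1  [load 125/130]
  100 → locker 3 (new)  [load 100/130]
  105 → locker 4 (new)  [load 105/130]
  45 → locker 5 (new)  [load 45/130]
  55 → locker 5  [load 100/130]
  70 → locker 6 (new)  [load 70/130]
6 storage lockers opened.

6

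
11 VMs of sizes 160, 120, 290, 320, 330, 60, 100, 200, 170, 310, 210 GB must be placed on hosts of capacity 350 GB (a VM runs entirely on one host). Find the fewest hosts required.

7

Total = 330 + 320 + 310 + 290 + 210 + 200 + 170 + 160 + 120 + 100 + 60 = 2270 GB.
Lower bound: ⌈2270/350⌉ = 7 hosts.
A packing using 7 hosts:
  host 1: 330 = 330
  host 2: 320 = 320
  host 3: 310 = 310
  host 4: 290 + 60 = 350
  host 5: 210 + 120 = 330
  host 6: 200 + 100 = 300
  host 7: 170 + 160 = 330
This matches the lower bound, so 7 is optimal.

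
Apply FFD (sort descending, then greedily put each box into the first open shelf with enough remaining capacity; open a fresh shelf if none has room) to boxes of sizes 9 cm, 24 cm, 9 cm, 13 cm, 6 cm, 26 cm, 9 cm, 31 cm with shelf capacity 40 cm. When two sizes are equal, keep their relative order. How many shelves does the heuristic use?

4

Sorted descending: 31, 26, 24, 13, 9, 9, 9, 6.
  31 → shelf 1 (new)  [load 31/40]
  26 → shelf 2 (new)  [load 26/40]
  24 → shelf 3 (new)  [load 24/40]
  13 → shelf 2  [load 39/40]
  9 → shelf 1  [load 40/40]
  9 → shelf 3  [load 33/40]
  9 → shelf 4 (new)  [load 9/40]
  6 → shelf 3  [load 39/40]
4 shelves opened.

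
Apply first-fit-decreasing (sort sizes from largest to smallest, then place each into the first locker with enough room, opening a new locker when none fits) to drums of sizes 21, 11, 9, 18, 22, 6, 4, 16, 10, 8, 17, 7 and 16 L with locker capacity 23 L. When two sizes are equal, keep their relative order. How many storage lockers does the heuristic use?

8

Sorted descending: 22, 21, 18, 17, 16, 16, 11, 10, 9, 8, 7, 6, 4.
  22 → locker 1 (new)  [load 22/23]
  21 → locker 2 (new)  [load 21/23]
  18 → locker 3 (new)  [load 18/23]
  17 → locker 4 (new)  [load 17/23]
  16 → locker 5 (new)  [load 16/23]
  16 → locker 6 (new)  [load 16/23]
  11 → locker 7 (new)  [load 11/23]
  10 → locker 7  [load 21/23]
  9 → locker 8 (new)  [load 9/23]
  8 → locker 8  [load 17/23]
  7 → locker 5  [load 23/23]
  6 → locker 4  [load 23/23]
  4 → locker 3  [load 22/23]
8 storage lockers opened.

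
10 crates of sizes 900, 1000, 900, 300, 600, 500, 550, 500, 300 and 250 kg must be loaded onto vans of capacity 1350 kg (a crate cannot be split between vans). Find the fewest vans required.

Total = 1000 + 900 + 900 + 600 + 550 + 500 + 500 + 300 + 300 + 250 = 5800 kg.
Lower bound: ⌈5800/1350⌉ = 5 vans.
A packing using 5 vans:
  van 1: 1000 + 300 = 1300
  van 2: 900 + 300 = 1200
  van 3: 900 + 250 = 1150
  van 4: 600 + 550 = 1150
  van 5: 500 + 500 = 1000
This matches the lower bound, so 5 is optimal.

5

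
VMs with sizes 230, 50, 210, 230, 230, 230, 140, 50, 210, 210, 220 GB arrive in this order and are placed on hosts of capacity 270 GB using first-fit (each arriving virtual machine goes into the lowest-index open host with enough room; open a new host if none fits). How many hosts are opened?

9

  230 → host 1 (new)  [load 230/270]
  50 → host 2 (new)  [load 50/270]
  210 → host 2  [load 260/270]
  230 → host 3 (new)  [load 230/270]
  230 → host 4 (new)  [load 230/270]
  230 → host 5 (new)  [load 230/270]
  140 → host 6 (new)  [load 140/270]
  50 → host 6  [load 190/270]
  210 → host 7 (new)  [load 210/270]
  210 → host 8 (new)  [load 210/270]
  220 → host 9 (new)  [load 220/270]
9 hosts opened.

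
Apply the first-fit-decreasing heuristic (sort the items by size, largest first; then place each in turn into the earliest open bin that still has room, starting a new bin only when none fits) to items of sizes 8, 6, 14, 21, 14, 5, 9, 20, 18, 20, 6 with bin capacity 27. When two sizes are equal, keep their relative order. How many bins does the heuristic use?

Sorted descending: 21, 20, 20, 18, 14, 14, 9, 8, 6, 6, 5.
  21 → bin 1 (new)  [load 21/27]
  20 → bin 2 (new)  [load 20/27]
  20 → bin 3 (new)  [load 20/27]
  18 → bin 4 (new)  [load 18/27]
  14 → bin 5 (new)  [load 14/27]
  14 → bin 6 (new)  [load 14/27]
  9 → bin 4  [load 27/27]
  8 → bin 5  [load 22/27]
  6 → bin 1  [load 27/27]
  6 → bin 2  [load 26/27]
  5 → bin 3  [load 25/27]
6 bins opened.

6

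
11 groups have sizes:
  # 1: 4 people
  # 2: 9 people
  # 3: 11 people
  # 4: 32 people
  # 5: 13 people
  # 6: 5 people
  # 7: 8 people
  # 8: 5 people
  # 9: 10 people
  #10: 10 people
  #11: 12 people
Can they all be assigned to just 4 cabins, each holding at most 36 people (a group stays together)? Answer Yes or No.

A valid assignment using 4 cabins:
  cabin 1: 32 + 4 = 36
  cabin 2: 13 + 12 + 11 = 36
  cabin 3: 10 + 10 + 9 + 5 = 34
  cabin 4: 8 + 5 = 13
Every load is within 36 people, so 4 cabins suffice.

Yes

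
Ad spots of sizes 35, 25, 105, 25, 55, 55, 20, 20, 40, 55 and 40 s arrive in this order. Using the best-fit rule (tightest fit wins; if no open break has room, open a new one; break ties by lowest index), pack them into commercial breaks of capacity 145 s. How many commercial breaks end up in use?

  35 → break 1 (new)  [load 35/145]
  25 → break 1  [load 60/145]
  105 → break 2 (new)  [load 105/145]
  25 → break 2  [load 130/145]
  55 → break 1  [load 115/145]
  55 → break 3 (new)  [load 55/145]
  20 → break 1  [load 135/145]
  20 → break 3  [load 75/145]
  40 → break 3  [load 115/145]
  55 → break 4 (new)  [load 55/145]
  40 → break 4  [load 95/145]
4 commercial breaks opened.

4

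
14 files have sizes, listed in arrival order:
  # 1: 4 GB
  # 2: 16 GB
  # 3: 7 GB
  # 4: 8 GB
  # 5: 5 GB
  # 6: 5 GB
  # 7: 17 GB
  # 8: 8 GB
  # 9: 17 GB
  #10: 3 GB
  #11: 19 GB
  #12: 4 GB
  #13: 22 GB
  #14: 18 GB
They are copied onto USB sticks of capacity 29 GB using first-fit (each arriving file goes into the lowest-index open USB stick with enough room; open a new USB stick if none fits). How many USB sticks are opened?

  4 → USB stick 1 (new)  [load 4/29]
  16 → USB stick 1  [load 20/29]
  7 → USB stick 1  [load 27/29]
  8 → USB stick 2 (new)  [load 8/29]
  5 → USB stick 2  [load 13/29]
  5 → USB stick 2  [load 18/29]
  17 → USB stick 3 (new)  [load 17/29]
  8 → USB stick 2  [load 26/29]
  17 → USB stick 4 (new)  [load 17/29]
  3 → USB stick 2  [load 29/29]
  19 → USB stick 5 (new)  [load 19/29]
  4 → USB stick 3  [load 21/29]
  22 → USB stick 6 (new)  [load 22/29]
  18 → USB stick 7 (new)  [load 18/29]
7 USB sticks opened.

7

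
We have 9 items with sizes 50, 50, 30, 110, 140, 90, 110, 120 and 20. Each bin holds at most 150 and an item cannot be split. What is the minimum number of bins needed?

Total = 140 + 120 + 110 + 110 + 90 + 50 + 50 + 30 + 20 = 720.
Lower bound: ⌈720/150⌉ = 5 bins.
A packing using 6 bins:
  bin 1: 140 = 140
  bin 2: 120 + 30 = 150
  bin 3: 110 + 20 = 130
  bin 4: 110 = 110
  bin 5: 90 + 50 = 140
  bin 6: 50 = 50
No arrangement into 5 bins stays within capacity, so 6 is optimal.

6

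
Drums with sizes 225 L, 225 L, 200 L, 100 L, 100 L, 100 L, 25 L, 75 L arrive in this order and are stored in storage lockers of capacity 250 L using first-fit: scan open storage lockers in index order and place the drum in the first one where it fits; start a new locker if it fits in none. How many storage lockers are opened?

5

  225 → locker 1 (new)  [load 225/250]
  225 → locker 2 (new)  [load 225/250]
  200 → locker 3 (new)  [load 200/250]
  100 → locker 4 (new)  [load 100/250]
  100 → locker 4  [load 200/250]
  100 → locker 5 (new)  [load 100/250]
  25 → locker 1  [load 250/250]
  75 → locker 5  [load 175/250]
5 storage lockers opened.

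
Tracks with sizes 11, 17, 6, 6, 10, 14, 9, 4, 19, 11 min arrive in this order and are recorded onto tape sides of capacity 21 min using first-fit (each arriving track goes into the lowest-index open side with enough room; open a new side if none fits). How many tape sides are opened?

  11 → side 1 (new)  [load 11/21]
  17 → side 2 (new)  [load 17/21]
  6 → side 1  [load 17/21]
  6 → side 3 (new)  [load 6/21]
  10 → side 3  [load 16/21]
  14 → side 4 (new)  [load 14/21]
  9 → side 5 (new)  [load 9/21]
  4 → side 1  [load 21/21]
  19 → side 6 (new)  [load 19/21]
  11 → side 5  [load 20/21]
6 tape sides opened.

6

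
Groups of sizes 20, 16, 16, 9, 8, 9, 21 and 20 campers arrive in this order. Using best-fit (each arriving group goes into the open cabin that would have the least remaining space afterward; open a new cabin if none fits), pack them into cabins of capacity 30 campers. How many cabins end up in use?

5

  20 → cabin 1 (new)  [load 20/30]
  16 → cabin 2 (new)  [load 16/30]
  16 → cabin 3 (new)  [load 16/30]
  9 → cabin 1  [load 29/30]
  8 → cabin 2  [load 24/30]
  9 → cabin 3  [load 25/30]
  21 → cabin 4 (new)  [load 21/30]
  20 → cabin 5 (new)  [load 20/30]
5 cabins opened.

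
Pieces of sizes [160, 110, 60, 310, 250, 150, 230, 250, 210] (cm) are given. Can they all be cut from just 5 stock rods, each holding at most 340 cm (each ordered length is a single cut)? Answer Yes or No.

Total = 1730 cm; ⌈1730/340⌉ = 6.
At least 6 stock rods are required, but only 5 are allowed.

No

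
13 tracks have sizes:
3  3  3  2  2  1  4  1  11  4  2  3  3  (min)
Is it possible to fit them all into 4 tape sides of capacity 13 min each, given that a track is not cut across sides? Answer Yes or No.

A valid assignment using 4 tape sides:
  side 1: 11 + 2 = 13
  side 2: 4 + 4 + 3 + 2 = 13
  side 3: 3 + 3 + 3 + 3 + 1 = 13
  side 4: 2 + 1 = 3
Every load is within 13 min, so 4 tape sides suffice.

Yes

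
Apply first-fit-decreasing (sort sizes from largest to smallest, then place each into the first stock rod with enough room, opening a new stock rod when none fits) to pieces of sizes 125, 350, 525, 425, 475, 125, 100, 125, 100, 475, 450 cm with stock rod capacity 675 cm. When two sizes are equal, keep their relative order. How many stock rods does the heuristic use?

Sorted descending: 525, 475, 475, 450, 425, 350, 125, 125, 125, 100, 100.
  525 → stock rod 1 (new)  [load 525/675]
  475 → stock rod 2 (new)  [load 475/675]
  475 → stock rod 3 (new)  [load 475/675]
  450 → stock rod 4 (new)  [load 450/675]
  425 → stock rod 5 (new)  [load 425/675]
  350 → stock rod 6 (new)  [load 350/675]
  125 → stock rod 1  [load 650/675]
  125 → stock rod 2  [load 600/675]
  125 → stock rod 3  [load 600/675]
  100 → stock rod 4  [load 550/675]
  100 → stock rod 4  [load 650/675]
6 stock rods opened.

6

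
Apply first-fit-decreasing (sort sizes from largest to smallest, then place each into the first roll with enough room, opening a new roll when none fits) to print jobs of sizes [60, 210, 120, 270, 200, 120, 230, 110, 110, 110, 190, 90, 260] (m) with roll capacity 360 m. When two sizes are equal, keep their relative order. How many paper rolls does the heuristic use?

7

Sorted descending: 270, 260, 230, 210, 200, 190, 120, 120, 110, 110, 110, 90, 60.
  270 → roll 1 (new)  [load 270/360]
  260 → roll 2 (new)  [load 260/360]
  230 → roll 3 (new)  [load 230/360]
  210 → roll 4 (new)  [load 210/360]
  200 → roll 5 (new)  [load 200/360]
  190 → roll 6 (new)  [load 190/360]
  120 → roll 3  [load 350/360]
  120 → roll 4  [load 330/360]
  110 → roll 5  [load 310/360]
  110 → roll 6  [load 300/360]
  110 → roll 7 (new)  [load 110/360]
  90 → roll 1  [load 360/360]
  60 → roll 2  [load 320/360]
7 paper rolls opened.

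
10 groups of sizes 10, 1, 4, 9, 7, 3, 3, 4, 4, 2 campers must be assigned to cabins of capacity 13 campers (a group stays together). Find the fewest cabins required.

Total = 10 + 9 + 7 + 4 + 4 + 4 + 3 + 3 + 2 + 1 = 47 campers.
Lower bound: ⌈47/13⌉ = 4 cabins.
A packing using 4 cabins:
  cabin 1: 10 + 3 = 13
  cabin 2: 9 + 4 = 13
  cabin 3: 7 + 4 + 2 = 13
  cabin 4: 4 + 3 + 1 = 8
This matches the lower bound, so 4 is optimal.

4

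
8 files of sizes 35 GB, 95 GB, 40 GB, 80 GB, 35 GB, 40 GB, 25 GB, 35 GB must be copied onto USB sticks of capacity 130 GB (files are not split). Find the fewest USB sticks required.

4

Total = 95 + 80 + 40 + 40 + 35 + 35 + 35 + 25 = 385 GB.
Lower bound: ⌈385/130⌉ = 3 USB sticks.
A packing using 4 USB sticks:
  USB stick 1: 95 + 35 = 130
  USB stick 2: 80 + 40 = 120
  USB stick 3: 40 + 35 + 35 = 110
  USB stick 4: 25 = 25
No arrangement into 3 USB sticks stays within capacity, so 4 is optimal.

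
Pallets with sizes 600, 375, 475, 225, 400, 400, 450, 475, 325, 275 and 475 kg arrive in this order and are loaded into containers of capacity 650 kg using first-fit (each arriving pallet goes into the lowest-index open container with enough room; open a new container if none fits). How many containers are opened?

  600 → container 1 (new)  [load 600/650]
  375 → container 2 (new)  [load 375/650]
  475 → container 3 (new)  [load 475/650]
  225 → container 2  [load 600/650]
  400 → container 4 (new)  [load 400/650]
  400 → container 5 (new)  [load 400/650]
  450 → container 6 (new)  [load 450/650]
  475 → container 7 (new)  [load 475/650]
  325 → container 8 (new)  [load 325/650]
  275 → container 8  [load 600/650]
  475 → container 9 (new)  [load 475/650]
9 containers opened.

9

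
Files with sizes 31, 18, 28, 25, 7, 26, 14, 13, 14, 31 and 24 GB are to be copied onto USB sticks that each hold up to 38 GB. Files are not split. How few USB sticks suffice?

Total = 31 + 31 + 28 + 26 + 25 + 24 + 18 + 14 + 14 + 13 + 7 = 231 GB.
Lower bound: ⌈231/38⌉ = 7 USB sticks.
A packing using 7 USB sticks:
  USB stick 1: 31 + 7 = 38
  USB stick 2: 31 = 31
  USB stick 3: 28 = 28
  USB stick 4: 26 = 26
  USB stick 5: 25 + 13 = 38
  USB stick 6: 24 + 14 = 38
  USB stick 7: 18 + 14 = 32
This matches the lower bound, so 7 is optimal.

7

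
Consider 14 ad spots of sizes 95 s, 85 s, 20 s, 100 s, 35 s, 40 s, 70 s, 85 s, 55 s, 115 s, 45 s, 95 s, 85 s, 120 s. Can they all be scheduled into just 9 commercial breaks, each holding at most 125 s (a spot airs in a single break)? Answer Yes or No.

Total = 1045 s; ⌈1045/125⌉ = 9.
The bound of 9 does not rule out 9, but exhaustive search shows no assignment into 9 commercial breaks of capacity 125 s exists — the minimum is 10.

No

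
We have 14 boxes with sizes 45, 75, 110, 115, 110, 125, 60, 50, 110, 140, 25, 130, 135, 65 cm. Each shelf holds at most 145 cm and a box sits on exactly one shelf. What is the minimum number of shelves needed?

11

Total = 140 + 135 + 130 + 125 + 115 + 110 + 110 + 110 + 75 + 65 + 60 + 50 + 45 + 25 = 1295 cm.
Lower bound: ⌈1295/145⌉ = 9 shelves.
A packing using 11 shelves:
  shelf 1: 140 = 140
  shelf 2: 135 = 135
  shelf 3: 130 = 130
  shelf 4: 125 = 125
  shelf 5: 115 + 25 = 140
  shelf 6: 110 = 110
  shelf 7: 110 = 110
  shelf 8: 110 = 110
  shelf 9: 75 + 65 = 140
  shelf 10: 60 + 50 = 110
  shelf 11: 45 = 45
No arrangement into 10 shelves stays within capacity, so 11 is optimal.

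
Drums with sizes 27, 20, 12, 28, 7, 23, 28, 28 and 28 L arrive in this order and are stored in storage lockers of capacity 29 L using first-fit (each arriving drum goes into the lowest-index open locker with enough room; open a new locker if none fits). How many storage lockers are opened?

  27 → locker 1 (new)  [load 27/29]
  20 → locker 2 (new)  [load 20/29]
  12 → locker 3 (new)  [load 12/29]
  28 → locker 4 (new)  [load 28/29]
  7 → locker 2  [load 27/29]
  23 → locker 5 (new)  [load 23/29]
  28 → locker 6 (new)  [load 28/29]
  28 → locker 7 (new)  [load 28/29]
  28 → locker 8 (new)  [load 28/29]
8 storage lockers opened.

8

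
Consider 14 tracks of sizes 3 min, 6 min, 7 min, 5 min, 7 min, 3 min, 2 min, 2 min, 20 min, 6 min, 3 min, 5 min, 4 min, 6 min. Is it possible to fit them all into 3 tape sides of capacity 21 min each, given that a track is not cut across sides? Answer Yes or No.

Total = 79 min; ⌈79/21⌉ = 4.
At least 4 tape sides are required, but only 3 are allowed.

No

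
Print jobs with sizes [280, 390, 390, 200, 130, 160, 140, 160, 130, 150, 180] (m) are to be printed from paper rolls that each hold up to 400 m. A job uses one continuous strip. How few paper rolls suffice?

Total = 390 + 390 + 280 + 200 + 180 + 160 + 160 + 150 + 140 + 130 + 130 = 2310 m.
Lower bound: ⌈2310/400⌉ = 6 paper rolls.
A packing using 7 paper rolls:
  roll 1: 390 = 390
  roll 2: 390 = 390
  roll 3: 280 = 280
  roll 4: 200 + 180 = 380
  roll 5: 160 + 160 = 320
  roll 6: 150 + 140 = 290
  roll 7: 130 + 130 = 260
No arrangement into 6 paper rolls stays within capacity, so 7 is optimal.

7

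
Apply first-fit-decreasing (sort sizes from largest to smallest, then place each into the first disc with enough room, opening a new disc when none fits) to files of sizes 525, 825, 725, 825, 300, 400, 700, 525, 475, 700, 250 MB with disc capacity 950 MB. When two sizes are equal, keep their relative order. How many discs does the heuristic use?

8

Sorted descending: 825, 825, 725, 700, 700, 525, 525, 475, 400, 300, 250.
  825 → disc 1 (new)  [load 825/950]
  825 → disc 2 (new)  [load 825/950]
  725 → disc 3 (new)  [load 725/950]
  700 → disc 4 (new)  [load 700/950]
  700 → disc 5 (new)  [load 700/950]
  525 → disc 6 (new)  [load 525/950]
  525 → disc 7 (new)  [load 525/950]
  475 → disc 8 (new)  [load 475/950]
  400 → disc 6  [load 925/950]
  300 → disc 7  [load 825/950]
  250 → disc 4  [load 950/950]
8 discs opened.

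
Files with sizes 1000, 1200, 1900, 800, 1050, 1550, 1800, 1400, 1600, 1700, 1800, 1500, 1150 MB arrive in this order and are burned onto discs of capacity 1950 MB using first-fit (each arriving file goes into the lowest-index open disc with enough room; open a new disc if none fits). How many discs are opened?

12

  1000 → disc 1 (new)  [load 1000/1950]
  1200 → disc 2 (new)  [load 1200/1950]
  1900 → disc 3 (new)  [load 1900/1950]
  800 → disc 1  [load 1800/1950]
  1050 → disc 4 (new)  [load 1050/1950]
  1550 → disc 5 (new)  [load 1550/1950]
  1800 → disc 6 (new)  [load 1800/1950]
  1400 → disc 7 (new)  [load 1400/1950]
  1600 → disc 8 (new)  [load 1600/1950]
  1700 → disc 9 (new)  [load 1700/1950]
  1800 → disc 10 (new)  [load 1800/1950]
  1500 → disc 11 (new)  [load 1500/1950]
  1150 → disc 12 (new)  [load 1150/1950]
12 discs opened.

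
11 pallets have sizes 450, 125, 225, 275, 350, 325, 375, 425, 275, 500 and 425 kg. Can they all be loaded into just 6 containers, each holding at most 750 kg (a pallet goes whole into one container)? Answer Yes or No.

Yes

A valid assignment using 6 containers:
  container 1: 500 + 225 = 725
  container 2: 450 + 275 = 725
  container 3: 425 + 325 = 750
  container 4: 425 + 275 = 700
  container 5: 375 + 350 = 725
  container 6: 125 = 125
Every load is within 750 kg, so 6 containers suffice.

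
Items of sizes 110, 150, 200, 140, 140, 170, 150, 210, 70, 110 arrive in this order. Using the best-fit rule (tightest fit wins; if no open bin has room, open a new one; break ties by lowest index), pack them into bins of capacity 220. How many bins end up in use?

  110 → bin 1 (new)  [load 110/220]
  150 → bin 2 (new)  [load 150/220]
  200 → bin 3 (new)  [load 200/220]
  140 → bin 4 (new)  [load 140/220]
  140 → bin 5 (new)  [load 140/220]
  170 → bin 6 (new)  [load 170/220]
  150 → bin 7 (new)  [load 150/220]
  210 → bin 8 (new)  [load 210/220]
  70 → bin 2  [load 220/220]
  110 → bin 1  [load 220/220]
8 bins opened.

8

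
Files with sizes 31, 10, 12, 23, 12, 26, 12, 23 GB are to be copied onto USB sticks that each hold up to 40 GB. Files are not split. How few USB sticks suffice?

Total = 31 + 26 + 23 + 23 + 12 + 12 + 12 + 10 = 149 GB.
Lower bound: ⌈149/40⌉ = 4 USB sticks.
A packing using 5 USB sticks:
  USB stick 1: 31 = 31
  USB stick 2: 26 + 12 = 38
  USB stick 3: 23 + 12 = 35
  USB stick 4: 23 + 12 = 35
  USB stick 5: 10 = 10
No arrangement into 4 USB sticks stays within capacity, so 5 is optimal.

5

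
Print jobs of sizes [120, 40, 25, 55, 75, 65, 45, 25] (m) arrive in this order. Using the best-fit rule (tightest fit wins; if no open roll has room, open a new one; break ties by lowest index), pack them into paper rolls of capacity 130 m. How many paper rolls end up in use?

4

  120 → roll 1 (new)  [load 120/130]
  40 → roll 2 (new)  [load 40/130]
  25 → roll 2  [load 65/130]
  55 → roll 2  [load 120/130]
  75 → roll 3 (new)  [load 75/130]
  65 → roll 4 (new)  [load 65/130]
  45 → roll 3  [load 120/130]
  25 → roll 4  [load 90/130]
4 paper rolls opened.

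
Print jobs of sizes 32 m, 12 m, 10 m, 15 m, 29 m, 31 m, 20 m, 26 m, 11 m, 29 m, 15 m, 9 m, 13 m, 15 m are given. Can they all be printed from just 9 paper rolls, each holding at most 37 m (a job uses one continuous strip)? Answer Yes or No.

Yes

A valid assignment using 8 paper rolls:
  roll 1: 32 = 32
  roll 2: 31 = 31
  roll 3: 29 = 29
  roll 4: 29 = 29
  roll 5: 26 + 11 = 37
  roll 6: 20 + 15 = 35
  roll 7: 15 + 13 + 9 = 37
  roll 8: 15 + 12 + 10 = 37
That uses only 8 ≤ 9, so 9 paper rolls are enough.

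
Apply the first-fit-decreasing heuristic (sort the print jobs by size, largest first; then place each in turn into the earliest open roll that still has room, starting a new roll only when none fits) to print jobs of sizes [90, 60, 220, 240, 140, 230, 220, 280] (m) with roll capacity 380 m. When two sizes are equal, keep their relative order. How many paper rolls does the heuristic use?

Sorted descending: 280, 240, 230, 220, 220, 140, 90, 60.
  280 → roll 1 (new)  [load 280/380]
  240 → roll 2 (new)  [load 240/380]
  230 → roll 3 (new)  [load 230/380]
  220 → roll 4 (new)  [load 220/380]
  220 → roll 5 (new)  [load 220/380]
  140 → roll 2  [load 380/380]
  90 → roll 1  [load 370/380]
  60 → roll 3  [load 290/380]
5 paper rolls opened.

5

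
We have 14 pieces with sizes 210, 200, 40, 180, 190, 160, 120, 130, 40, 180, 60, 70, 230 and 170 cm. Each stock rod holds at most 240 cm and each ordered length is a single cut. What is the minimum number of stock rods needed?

10

Total = 230 + 210 + 200 + 190 + 180 + 180 + 170 + 160 + 130 + 120 + 70 + 60 + 40 + 40 = 1980 cm.
Lower bound: ⌈1980/240⌉ = 9 stock rods.
A packing using 10 stock rods:
  stock rod 1: 230 = 230
  stock rod 2: 210 = 210
  stock rod 3: 200 + 40 = 240
  stock rod 4: 190 + 40 = 230
  stock rod 5: 180 + 60 = 240
  stock rod 6: 180 = 180
  stock rod 7: 170 + 70 = 240
  stock rod 8: 160 = 160
  stock rod 9: 130 = 130
  stock rod 10: 120 = 120
No arrangement into 9 stock rods stays within capacity, so 10 is optimal.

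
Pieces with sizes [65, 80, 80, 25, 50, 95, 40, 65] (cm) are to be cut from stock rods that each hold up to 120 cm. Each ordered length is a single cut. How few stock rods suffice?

5

Total = 95 + 80 + 80 + 65 + 65 + 50 + 40 + 25 = 500 cm.
Lower bound: ⌈500/120⌉ = 5 stock rods.
A packing using 5 stock rods:
  stock rod 1: 95 + 25 = 120
  stock rod 2: 80 + 40 = 120
  stock rod 3: 80 = 80
  stock rod 4: 65 + 50 = 115
  stock rod 5: 65 = 65
This matches the lower bound, so 5 is optimal.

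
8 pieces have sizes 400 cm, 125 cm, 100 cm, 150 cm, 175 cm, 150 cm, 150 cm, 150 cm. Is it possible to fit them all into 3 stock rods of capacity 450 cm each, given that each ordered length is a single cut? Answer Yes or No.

No

Total = 1400 cm; ⌈1400/450⌉ = 4.
At least 4 stock rods are required, but only 3 are allowed.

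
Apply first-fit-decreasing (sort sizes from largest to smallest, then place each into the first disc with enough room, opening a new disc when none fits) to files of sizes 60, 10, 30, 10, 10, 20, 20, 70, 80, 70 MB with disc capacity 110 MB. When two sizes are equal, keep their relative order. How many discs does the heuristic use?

4

Sorted descending: 80, 70, 70, 60, 30, 20, 20, 10, 10, 10.
  80 → disc 1 (new)  [load 80/110]
  70 → disc 2 (new)  [load 70/110]
  70 → disc 3 (new)  [load 70/110]
  60 → disc 4 (new)  [load 60/110]
  30 → disc 1  [load 110/110]
  20 → disc 2  [load 90/110]
  20 → disc 2  [load 110/110]
  10 → disc 3  [load 80/110]
  10 → disc 3  [load 90/110]
  10 → disc 3  [load 100/110]
4 discs opened.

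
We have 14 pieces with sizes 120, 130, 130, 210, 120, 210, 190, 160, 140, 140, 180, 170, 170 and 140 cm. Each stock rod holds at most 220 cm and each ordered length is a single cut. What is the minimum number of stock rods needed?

14

Total = 210 + 210 + 190 + 180 + 170 + 170 + 160 + 140 + 140 + 140 + 130 + 130 + 120 + 120 = 2210 cm.
Lower bound: ⌈2210/220⌉ = 11 stock rods.
Also, 14 pieces each exceed 110 cm, and no two of those can share a stock rod, so at least 14 stock rods are needed.
A packing using 14 stock rods:
  stock rod 1: 210 = 210
  stock rod 2: 210 = 210
  stock rod 3: 190 = 190
  stock rod 4: 180 = 180
  stock rod 5: 170 = 170
  stock rod 6: 170 = 170
  stock rod 7: 160 = 160
  stock rod 8: 140 = 140
  stock rod 9: 140 = 140
  stock rod 10: 140 = 140
  stock rod 11: 130 = 130
  stock rod 12: 130 = 130
  stock rod 13: 120 = 120
  stock rod 14: 120 = 120
This matches the lower bound, so 14 is optimal.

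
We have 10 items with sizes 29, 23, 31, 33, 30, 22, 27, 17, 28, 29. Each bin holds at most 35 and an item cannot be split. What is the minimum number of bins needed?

Total = 33 + 31 + 30 + 29 + 29 + 28 + 27 + 23 + 22 + 17 = 269.
Lower bound: ⌈269/35⌉ = 8 bins.
Also, 9 items each exceed 35/2, and no two of those can share a bin, so at least 9 bins are needed.
A packing using 10 bins:
  bin 1: 33 = 33
  bin 2: 31 = 31
  bin 3: 30 = 30
  bin 4: 29 = 29
  bin 5: 29 = 29
  bin 6: 28 = 28
  bin 7: 27 = 27
  bin 8: 23 = 23
  bin 9: 22 = 22
  bin 10: 17 = 17
No arrangement into 9 bins stays within capacity, so 10 is optimal.

10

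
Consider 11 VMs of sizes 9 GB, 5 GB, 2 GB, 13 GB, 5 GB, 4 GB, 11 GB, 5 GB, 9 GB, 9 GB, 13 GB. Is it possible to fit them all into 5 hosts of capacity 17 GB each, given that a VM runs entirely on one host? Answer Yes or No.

Total = 85 GB; ⌈85/17⌉ = 5.
6 VMs each exceed half the capacity and cannot share a host, forcing at least 6 hosts.
At least 6 hosts are required, but only 5 are allowed.

No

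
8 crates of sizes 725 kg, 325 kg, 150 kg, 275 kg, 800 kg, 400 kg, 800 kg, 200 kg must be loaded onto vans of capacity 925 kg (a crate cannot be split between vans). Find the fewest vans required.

Total = 800 + 800 + 725 + 400 + 325 + 275 + 200 + 150 = 3675 kg.
Lower bound: ⌈3675/925⌉ = 4 vans.
A packing using 5 vans:
  van 1: 800 = 800
  van 2: 800 = 800
  van 3: 725 + 200 = 925
  van 4: 400 + 325 + 150 = 875
  van 5: 275 = 275
No arrangement into 4 vans stays within capacity, so 5 is optimal.

5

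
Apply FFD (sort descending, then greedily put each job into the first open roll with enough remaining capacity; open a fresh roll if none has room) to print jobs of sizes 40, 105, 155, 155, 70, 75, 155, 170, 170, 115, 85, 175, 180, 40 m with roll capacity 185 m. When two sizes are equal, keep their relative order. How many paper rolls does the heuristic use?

Sorted descending: 180, 175, 170, 170, 155, 155, 155, 115, 105, 85, 75, 70, 40, 40.
  180 → roll 1 (new)  [load 180/185]
  175 → roll 2 (new)  [load 175/185]
  170 → roll 3 (new)  [load 170/185]
  170 → roll 4 (new)  [load 170/185]
  155 → roll 5 (new)  [load 155/185]
  155 → roll 6 (new)  [load 155/185]
  155 → roll 7 (new)  [load 155/185]
  115 → roll 8 (new)  [load 115/185]
  105 → roll 9 (new)  [load 105/185]
  85 → roll 10 (new)  [load 85/185]
  75 → roll 9  [load 180/185]
  70 → roll 8  [load 185/185]
  40 → roll 10  [load 125/185]
  40 → roll 10  [load 165/185]
10 paper rolls opened.

10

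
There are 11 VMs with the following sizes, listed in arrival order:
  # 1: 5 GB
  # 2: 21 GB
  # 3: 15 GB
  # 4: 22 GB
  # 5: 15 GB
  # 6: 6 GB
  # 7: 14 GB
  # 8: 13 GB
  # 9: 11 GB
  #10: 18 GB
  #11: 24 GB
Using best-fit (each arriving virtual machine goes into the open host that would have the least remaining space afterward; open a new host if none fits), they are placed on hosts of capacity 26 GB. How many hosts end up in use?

  5 → host 1 (new)  [load 5/26]
  21 → host 1  [load 26/26]
  15 → host 2 (new)  [load 15/26]
  22 → host 3 (new)  [load 22/26]
  15 → host 4 (new)  [load 15/26]
  6 → host 2  [load 21/26]
  14 → host 5 (new)  [load 14/26]
  13 → host 6 (new)  [load 13/26]
  11 → host 4  [load 26/26]
  18 → host 7 (new)  [load 18/26]
  24 → host 8 (new)  [load 24/26]
8 hosts opened.

8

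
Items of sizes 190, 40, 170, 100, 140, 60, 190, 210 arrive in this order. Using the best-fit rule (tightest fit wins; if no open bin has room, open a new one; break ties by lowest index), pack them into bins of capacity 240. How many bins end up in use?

5

  190 → bin 1 (new)  [load 190/240]
  40 → bin 1  [load 230/240]
  170 → bin 2 (new)  [load 170/240]
  100 → bin 3 (new)  [load 100/240]
  140 → bin 3  [load 240/240]
  60 → bin 2  [load 230/240]
  190 → bin 4 (new)  [load 190/240]
  210 → bin 5 (new)  [load 210/240]
5 bins opened.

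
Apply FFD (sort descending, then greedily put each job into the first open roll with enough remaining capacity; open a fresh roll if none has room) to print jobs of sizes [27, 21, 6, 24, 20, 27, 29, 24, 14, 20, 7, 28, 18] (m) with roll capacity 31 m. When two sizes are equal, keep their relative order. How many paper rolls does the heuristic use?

11

Sorted descending: 29, 28, 27, 27, 24, 24, 21, 20, 20, 18, 14, 7, 6.
  29 → roll 1 (new)  [load 29/31]
  28 → roll 2 (new)  [load 28/31]
  27 → roll 3 (new)  [load 27/31]
  27 → roll 4 (new)  [load 27/31]
  24 → roll 5 (new)  [load 24/31]
  24 → roll 6 (new)  [load 24/31]
  21 → roll 7 (new)  [load 21/31]
  20 → roll 8 (new)  [load 20/31]
  20 → roll 9 (new)  [load 20/31]
  18 → roll 10 (new)  [load 18/31]
  14 → roll 11 (new)  [load 14/31]
  7 → roll 5  [load 31/31]
  6 → roll 6  [load 30/31]
11 paper rolls opened.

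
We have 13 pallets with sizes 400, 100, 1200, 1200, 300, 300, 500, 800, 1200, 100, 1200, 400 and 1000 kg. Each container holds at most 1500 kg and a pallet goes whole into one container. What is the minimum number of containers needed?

7

Total = 1200 + 1200 + 1200 + 1200 + 1000 + 800 + 500 + 400 + 400 + 300 + 300 + 100 + 100 = 8700 kg.
Lower bound: ⌈8700/1500⌉ = 6 containers.
A packing using 7 containers:
  container 1: 1200 + 300 = 1500
  container 2: 1200 + 300 = 1500
  container 3: 1200 + 100 + 100 = 1400
  container 4: 1200 = 1200
  container 5: 1000 + 500 = 1500
  container 6: 800 + 400 = 1200
  container 7: 400 = 400
No arrangement into 6 containers stays within capacity, so 7 is optimal.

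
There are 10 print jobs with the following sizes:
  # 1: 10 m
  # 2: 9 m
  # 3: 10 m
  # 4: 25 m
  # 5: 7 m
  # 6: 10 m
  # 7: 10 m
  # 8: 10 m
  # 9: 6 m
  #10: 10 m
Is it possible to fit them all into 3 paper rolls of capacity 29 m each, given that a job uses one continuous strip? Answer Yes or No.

No

Total = 107 m; ⌈107/29⌉ = 4.
At least 4 paper rolls are required, but only 3 are allowed.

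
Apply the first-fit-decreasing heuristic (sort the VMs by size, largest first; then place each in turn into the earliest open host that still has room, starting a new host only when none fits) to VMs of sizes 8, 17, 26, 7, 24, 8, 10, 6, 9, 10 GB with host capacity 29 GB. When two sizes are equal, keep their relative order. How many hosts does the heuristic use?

5

Sorted descending: 26, 24, 17, 10, 10, 9, 8, 8, 7, 6.
  26 → host 1 (new)  [load 26/29]
  24 → host 2 (new)  [load 24/29]
  17 → host 3 (new)  [load 17/29]
  10 → host 3  [load 27/29]
  10 → host 4 (new)  [load 10/29]
  9 → host 4  [load 19/29]
  8 → host 4  [load 27/29]
  8 → host 5 (new)  [load 8/29]
  7 → host 5  [load 15/29]
  6 → host 5  [load 21/29]
5 hosts opened.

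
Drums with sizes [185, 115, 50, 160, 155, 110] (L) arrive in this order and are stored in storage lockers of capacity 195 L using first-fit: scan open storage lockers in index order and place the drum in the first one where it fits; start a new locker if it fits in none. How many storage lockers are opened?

5

  185 → locker 1 (new)  [load 185/195]
  115 → locker 2 (new)  [load 115/195]
  50 → locker 2  [load 165/195]
  160 → locker 3 (new)  [load 160/195]
  155 → locker 4 (new)  [load 155/195]
  110 → locker 5 (new)  [load 110/195]
5 storage lockers opened.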